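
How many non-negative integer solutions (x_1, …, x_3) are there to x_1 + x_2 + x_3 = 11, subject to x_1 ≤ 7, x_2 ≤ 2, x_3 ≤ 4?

6

Without the upper bounds there are C(13,2) = 78 ways to split 11 among 3 variables.
Subtract solutions that violate a single cap (substitute x_i' = x_i − (cap_i+1)): x_1 ≥ 8 gives C(5,2) = 10; x_2 ≥ 3 gives C(10,2) = 45; x_3 ≥ 5 gives C(8,2) = 28. Together 83.
Add back pairs where two caps are both exceeded: 1 + 0 + 10 = 11.
By inclusion–exclusion the count is 78 − 83 + 11 = 6.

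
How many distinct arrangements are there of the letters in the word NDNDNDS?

140

The 7 letters of NDNDNDS have repeats: D appearing 3 times and N appearing 3 times.
The number of distinct arrangements is 7!/(3!·3!) = 5040/36 = 140.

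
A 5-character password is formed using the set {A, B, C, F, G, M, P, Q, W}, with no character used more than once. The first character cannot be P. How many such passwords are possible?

13440

The first character has 9−1 = 8 choices (anything except P).
The remaining 4 characters are filled from the other 8 symbols without repetition: 8 × 7 × 6 × 5 = 1680.
Total: 8 × 1680 = 13440.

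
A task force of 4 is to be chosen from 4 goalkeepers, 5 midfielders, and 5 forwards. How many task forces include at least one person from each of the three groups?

550

With no constraint there are C(14,4) = 1001 possible selections.
Subtract selections that omit an entire group: no goalkeepers → C(10,4) = 210; no midfielders → C(9,4) = 126; no forwards → C(9,4) = 126.
Add back selections omitting two groups (i.e. drawn from a single group): C(4,4) + C(5,4) + C(5,4) = 11.
By inclusion–exclusion: 1001 − 462 + 11 = 550.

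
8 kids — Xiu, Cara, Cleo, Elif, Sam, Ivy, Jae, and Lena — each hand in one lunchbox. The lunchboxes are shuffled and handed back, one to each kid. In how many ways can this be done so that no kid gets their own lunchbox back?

Let Aᵢ be the assignments in which kid i gets their own lunchbox. We want the size of the complement of A₁∪…∪A_8.
By inclusion–exclusion this is Σ_{j=0}^{8} (−1)^j C(8,j)·(8−j)!.
Computing: 40320 − 40320 + 20160 − 6720 + 1680 − 336 + 56 − 8 + 1 = 14833.

14833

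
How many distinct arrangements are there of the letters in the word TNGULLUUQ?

30240

TNGULLUUQ has 9 letters with L appearing twice and U appearing 3 times.
Dividing 9! = 362880 by 3!·2! = 12 for the repeated letters gives 30240.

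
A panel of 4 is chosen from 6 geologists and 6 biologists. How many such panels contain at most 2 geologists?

360

Split by how many geologists are chosen (0 through 2).
Sum: C(6,0)·C(6,4) + C(6,1)·C(6,3) + C(6,2)·C(6,2) = 15 + 120 + 225 = 360.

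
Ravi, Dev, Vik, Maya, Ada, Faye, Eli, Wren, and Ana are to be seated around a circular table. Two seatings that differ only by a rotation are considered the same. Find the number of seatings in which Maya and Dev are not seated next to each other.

30240

Without the restriction there are (8)! = 40320 seatings.
Those with Maya next to Dev: fuse the pair into one unit and seat 8 units around a circle — 2·(7)! = 10080.
Subtracting, 40320 − 10080 = 30240.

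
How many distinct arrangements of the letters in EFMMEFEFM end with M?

560

With the last slot taken by M, it remains to arrange the other 8 letters (EFMEFEFM).
Those 8 letters have E appearing 3 times, F appearing 3 times, and M appearing twice, giving (8)!/(3!·3!·2!) = 560.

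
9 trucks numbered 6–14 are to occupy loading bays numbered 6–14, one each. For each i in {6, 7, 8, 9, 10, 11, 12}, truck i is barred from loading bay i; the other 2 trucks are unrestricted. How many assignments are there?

165016

Let Aᵢ (for 6 ≤ i ≤ 12) be the placements that put truck i in its forbidden loading bay. Any j of these fix j positions, leaving (9−j)! ways to fill the rest, and there are C(7,j) ways to pick which j.
By inclusion–exclusion, the number of valid placements is Σ_{j=0}^{7} (−1)^j C(7,j)·(9−j)!.
Computing: 362880 − 282240 + 105840 − 25200 + 4200 − 504 + 42 − 2 = 165016.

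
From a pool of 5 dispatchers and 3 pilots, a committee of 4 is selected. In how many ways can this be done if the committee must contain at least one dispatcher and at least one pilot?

Unrestricted: C(8,4) = 70 ways to pick any 4 of the 8.
Subtract selections that omit an entire group: no dispatchers → C(3,4) = 0; no pilots → C(5,4) = 5.
Both groups omitted at once is impossible, so 70 − 5 = 65.

65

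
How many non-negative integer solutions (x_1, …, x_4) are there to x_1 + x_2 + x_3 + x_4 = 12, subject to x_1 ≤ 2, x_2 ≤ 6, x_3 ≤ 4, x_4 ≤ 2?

By stars and bars, unrestricted non-negative solutions to x_1+…+x_4 = 12 number C(12+3,3) = 455.
Subtract solutions that violate a single cap (substitute x_i' = x_i − (cap_i+1)): x_1 ≥ 3 gives C(12,3) = 220; x_2 ≥ 7 gives C(8,3) = 56; x_3 ≥ 5 gives C(10,3) = 120; x_4 ≥ 3 gives C(12,3) = 220. Together 616.
Add back pairs where two caps are both exceeded: 10 + 35 + 84 + 1 + 10 + 35 = 175.
Subtract triples: 0 + 0 + 4 + 0 = 4.
By inclusion–exclusion the count is 455 − 616 + 175 − 4 = 10.

10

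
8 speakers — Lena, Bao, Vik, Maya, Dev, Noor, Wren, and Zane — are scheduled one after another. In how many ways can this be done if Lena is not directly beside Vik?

30240

Of the 8! = 40320 arrangements, those with Lena and Vik adjacent number 2 × 7! = 10080 (treat the pair as a block with 2 internal orders).
Complementary counting: 40320 − 10080 = 30240.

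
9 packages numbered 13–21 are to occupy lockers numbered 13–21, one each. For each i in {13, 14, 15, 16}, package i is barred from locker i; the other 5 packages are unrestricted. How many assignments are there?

229080

Let Aᵢ (for 13 ≤ i ≤ 16) be the placements that put package i in its forbidden locker. Any j of these fix j positions, leaving (9−j)! ways to fill the rest, and there are C(4,j) ways to pick which j.
By inclusion–exclusion, the number of valid placements is Σ_{j=0}^{4} (−1)^j C(4,j)·(9−j)!.
Computing: 362880 − 161280 + 30240 − 2880 + 120 = 229080.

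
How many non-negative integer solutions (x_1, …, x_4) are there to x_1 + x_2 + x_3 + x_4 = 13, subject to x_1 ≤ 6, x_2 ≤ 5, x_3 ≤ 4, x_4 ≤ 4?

By stars and bars, unrestricted non-negative solutions to x_1+…+x_4 = 13 number C(13+3,3) = 560.
Subtract solutions that violate a single cap (substitute x_i' = x_i − (cap_i+1)): x_1 ≥ 7 gives C(9,3) = 84; x_2 ≥ 6 gives C(10,3) = 120; x_3 ≥ 5 gives C(11,3) = 165; x_4 ≥ 5 gives C(11,3) = 165. Together 534.
Add back pairs where two caps are both exceeded: 1 + 4 + 4 + 10 + 10 + 20 = 49.
By inclusion–exclusion the count is 560 − 534 + 49 = 75.

75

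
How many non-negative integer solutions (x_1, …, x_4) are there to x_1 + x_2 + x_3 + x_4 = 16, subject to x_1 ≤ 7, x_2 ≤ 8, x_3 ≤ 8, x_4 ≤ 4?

Without the upper bounds there are C(19,3) = 969 ways to split 16 among 4 variables.
Subtract solutions that violate a single cap (substitute x_i' = x_i − (cap_i+1)): x_1 ≥ 8 gives C(11,3) = 165; x_2 ≥ 9 gives C(10,3) = 120; x_3 ≥ 9 gives C(10,3) = 120; x_4 ≥ 5 gives C(14,3) = 364. Together 769.
Add back pairs where two caps are both exceeded: 0 + 0 + 20 + 0 + 10 + 10 = 40.
By inclusion–exclusion the count is 969 − 769 + 40 = 240.

240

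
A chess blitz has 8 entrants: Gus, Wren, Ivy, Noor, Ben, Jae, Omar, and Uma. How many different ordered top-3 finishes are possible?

336

This is an ordered selection of 3 from 8: P(8,3).
That gives 8 × 7 × 6 = 336.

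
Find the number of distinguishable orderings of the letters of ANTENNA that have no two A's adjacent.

Total arrangements of ANTENNA: 7!/(3!·2!) = 420.
Arrangements with the A's together: treat AA as one letter, giving (6)!/(3!) = 120.
Hence 420 − 120 = 300.

300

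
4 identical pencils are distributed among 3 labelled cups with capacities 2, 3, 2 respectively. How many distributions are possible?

8

Ignoring the caps, the number of non-negative solutions to x_1+…+x_3 = 4 is C(6,2) = 15.
Subtract solutions that violate a single cap (substitute x_i' = x_i − (cap_i+1)): x_1 ≥ 3 gives C(3,2) = 3; x_2 ≥ 4 gives C(2,2) = 1; x_3 ≥ 3 gives C(3,2) = 3. Together 7.
No two caps can be exceeded simultaneously, so the pair terms are all 0.
By inclusion–exclusion the count is 15 − 7 + 0 = 8.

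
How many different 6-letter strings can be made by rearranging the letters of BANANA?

60

BANANA has 6 letters with A appearing 3 times and N appearing twice.
So there are 6! / (3!·2!) = 60 distinguishable arrangements.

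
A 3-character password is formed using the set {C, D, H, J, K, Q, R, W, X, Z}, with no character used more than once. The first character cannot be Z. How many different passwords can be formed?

648

The first character has 10−1 = 9 choices (anything except Z).
The remaining 2 characters are filled from the other 9 symbols without repetition: 9 × 8 = 72.
Total: 9 × 72 = 648.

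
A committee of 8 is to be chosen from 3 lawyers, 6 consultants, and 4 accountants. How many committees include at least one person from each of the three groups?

With no constraint there are C(13,8) = 1287 possible selections.
Subtract selections that omit an entire group: no lawyers → C(10,8) = 45; no consultants → C(7,8) = 0; no accountants → C(9,8) = 9.
Add back selections omitting two groups (i.e. drawn from a single group): C(3,8) + C(6,8) + C(4,8) = 0.
By inclusion–exclusion: 1287 − 54 + 0 = 1233.

1233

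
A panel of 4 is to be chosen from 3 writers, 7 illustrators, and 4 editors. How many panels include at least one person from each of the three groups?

462

Total 4-person selections from all 14: C(14,4) = 1001.
Selections missing a whole group: no writers → C(11,4) = 330; no illustrators → C(7,4) = 35; no editors → C(10,4) = 210.
Add back selections omitting two groups (i.e. drawn from a single group): C(3,4) + C(7,4) + C(4,4) = 36.
By inclusion–exclusion: 1001 − 575 + 36 = 462.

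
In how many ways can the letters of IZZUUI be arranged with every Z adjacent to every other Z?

30

Treat the 2 copies of Z as a single block. The multiset to arrange is then {ZZ, I, I, U, U}, 5 items in all.
That gives (5)!/(2!·2!) = 30 arrangements.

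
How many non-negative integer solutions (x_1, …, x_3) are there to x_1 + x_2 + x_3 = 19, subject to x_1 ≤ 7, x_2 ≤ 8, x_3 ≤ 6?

6

By stars and bars, unrestricted non-negative solutions to x_1+…+x_3 = 19 number C(19+2,2) = 210.
Subtract solutions that violate a single cap (substitute x_i' = x_i − (cap_i+1)): x_1 ≥ 8 gives C(13,2) = 78; x_2 ≥ 9 gives C(12,2) = 66; x_3 ≥ 7 gives C(14,2) = 91. Together 235.
Add back pairs where two caps are both exceeded: 6 + 15 + 10 = 31.
By inclusion–exclusion the count is 210 − 235 + 31 = 6.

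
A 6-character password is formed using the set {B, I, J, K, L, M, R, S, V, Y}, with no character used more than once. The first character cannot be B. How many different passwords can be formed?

The first character has 10−1 = 9 choices (anything except B).
The remaining 5 characters are filled from the other 9 symbols without repetition: 9 × 8 × 7 × 6 × 5 = 15120.
Total: 9 × 15120 = 136080.

136080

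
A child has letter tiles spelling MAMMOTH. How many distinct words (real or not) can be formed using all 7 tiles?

840

Letter multiplicities in MAMMOTH: A×1, H×1, M×3, O×1, T×1.
Dividing 7! = 5040 by 3! = 6 for the repeated letters gives 840.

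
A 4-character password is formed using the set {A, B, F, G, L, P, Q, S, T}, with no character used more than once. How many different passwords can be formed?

3024

This is a permutation of 4 out of 9: P(9,4) = 9!/5!.
9 × 8 × 7 × 6 = 3024.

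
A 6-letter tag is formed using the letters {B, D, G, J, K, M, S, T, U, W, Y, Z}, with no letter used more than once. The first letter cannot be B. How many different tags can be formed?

609840

The first letter has 12−1 = 11 choices (anything except B).
The remaining 5 letters are filled from the other 11 symbols without repetition: 11 × 10 × 9 × 8 × 7 = 55440.
Total: 11 × 55440 = 609840.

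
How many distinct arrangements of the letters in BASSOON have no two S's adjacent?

There are 7!/(2!·2!) = 1260 arrangements of BASSOON in total.
If the two S's are adjacent, glue them into one block, leaving 6 items to arrange: (6)!/(2!) = 360 ways.
Subtracting, 1260 − 360 = 900 arrangements keep the S's apart.

900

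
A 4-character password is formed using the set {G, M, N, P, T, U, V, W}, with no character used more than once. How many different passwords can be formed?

Choose and order 4 of the 8 symbols: the first character has 8 options, the next 7, then 6, 5.
That product is 8 × 7 × 6 × 5 = 1680.

1680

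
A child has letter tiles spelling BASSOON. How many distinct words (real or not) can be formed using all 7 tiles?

Letter multiplicities in BASSOON: A×1, B×1, N×1, O×2, S×2.
Dividing 7! = 5040 by 2!·2! = 4 for the repeated letters gives 1260.

1260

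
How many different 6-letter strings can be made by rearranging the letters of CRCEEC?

Letter multiplicities in CRCEEC: C×3, E×2, R×1.
Dividing 6! = 720 by 3!·2! = 12 for the repeated letters gives 60.

60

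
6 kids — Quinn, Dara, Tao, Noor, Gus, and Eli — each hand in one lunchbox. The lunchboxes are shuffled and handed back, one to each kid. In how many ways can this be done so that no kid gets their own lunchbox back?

Let Aᵢ be the assignments in which kid i gets their own lunchbox. We want the size of the complement of A₁∪…∪A_6.
By inclusion–exclusion this is Σ_{j=0}^{6} (−1)^j C(6,j)·(6−j)!.
Computing: 720 − 720 + 360 − 120 + 30 − 6 + 1 = 265.

265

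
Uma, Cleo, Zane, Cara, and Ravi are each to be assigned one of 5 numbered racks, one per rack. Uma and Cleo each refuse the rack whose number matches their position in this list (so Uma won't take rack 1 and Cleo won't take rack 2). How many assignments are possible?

78

Let Aᵢ (for i ∈ {1, 2}) be the placements that put person i in their forbidden rack. Any j of these fix j positions, leaving (5−j)! ways to fill the rest, and there are C(2,j) ways to pick which j.
By inclusion–exclusion, the number of valid placements is Σ_{j=0}^{2} (−1)^j C(2,j)·(5−j)!.
Computing: 120 − 48 + 6 = 78.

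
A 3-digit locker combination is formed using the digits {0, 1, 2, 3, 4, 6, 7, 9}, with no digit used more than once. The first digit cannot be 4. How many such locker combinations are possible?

294

The first digit has 8−1 = 7 choices (anything except 4).
The remaining 2 digits are filled from the other 7 symbols without repetition: 7 × 6 = 42.
Total: 7 × 42 = 294.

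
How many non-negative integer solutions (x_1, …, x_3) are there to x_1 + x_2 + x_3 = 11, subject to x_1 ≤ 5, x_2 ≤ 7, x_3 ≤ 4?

20

By stars and bars, unrestricted non-negative solutions to x_1+…+x_3 = 11 number C(11+2,2) = 78.
Subtract solutions that violate a single cap (substitute x_i' = x_i − (cap_i+1)): x_1 ≥ 6 gives C(7,2) = 21; x_2 ≥ 8 gives C(5,2) = 10; x_3 ≥ 5 gives C(8,2) = 28. Together 59.
Add back pairs where two caps are both exceeded: 0 + 1 + 0 = 1.
By inclusion–exclusion the count is 78 − 59 + 1 = 20.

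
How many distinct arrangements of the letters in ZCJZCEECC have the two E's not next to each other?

2940

Total arrangements of ZCJZCEECC: 9!/(4!·2!·2!) = 3780.
Arrangements with the E's together: treat EE as one letter, giving (8)!/(4!·2!) = 840.
Hence 3780 − 840 = 2940.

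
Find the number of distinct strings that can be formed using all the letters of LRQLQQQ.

Letter multiplicities in LRQLQQQ: L×2, Q×4, R×1.
So there are 7! / (4!·2!) = 105 distinguishable arrangements.

105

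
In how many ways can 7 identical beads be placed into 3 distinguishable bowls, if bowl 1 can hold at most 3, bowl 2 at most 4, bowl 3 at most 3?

By stars and bars, unrestricted non-negative solutions to x_1+…+x_3 = 7 number C(7+2,2) = 36.
Subtract solutions that violate a single cap (substitute x_i' = x_i − (cap_i+1)): x_1 ≥ 4 gives C(5,2) = 10; x_2 ≥ 5 gives C(4,2) = 6; x_3 ≥ 4 gives C(5,2) = 10. Together 26.
No two caps can be exceeded simultaneously, so the pair terms are all 0.
By inclusion–exclusion the count is 36 − 26 + 0 = 10.

10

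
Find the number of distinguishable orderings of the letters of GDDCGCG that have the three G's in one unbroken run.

30

Treat the 3 copies of G as a single block. The multiset to arrange is then {GGG, C, C, D, D}, 5 items in all.
That gives (5)!/(2!·2!) = 30 arrangements.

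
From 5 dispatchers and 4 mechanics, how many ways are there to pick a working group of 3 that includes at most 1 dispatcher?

Split by how many dispatchers are chosen (0 through 1).
Sum: C(5,0)·C(4,3) + C(5,1)·C(4,2) = 4 + 30 = 34.

34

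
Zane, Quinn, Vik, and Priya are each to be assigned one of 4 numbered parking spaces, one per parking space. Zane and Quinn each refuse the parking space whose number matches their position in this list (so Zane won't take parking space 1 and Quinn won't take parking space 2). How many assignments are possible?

14

Let Aᵢ (for i ∈ {1, 2}) be the placements that put person i in their forbidden parking space. Any j of these fix j positions, leaving (4−j)! ways to fill the rest, and there are C(2,j) ways to pick which j.
By inclusion–exclusion, the number of valid placements is Σ_{j=0}^{2} (−1)^j C(2,j)·(4−j)!.
Computing: 24 − 12 + 2 = 14.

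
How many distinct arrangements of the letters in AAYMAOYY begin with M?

140

Fix M in the first position and arrange the remaining 7 letters.
Those 7 letters have A appearing 3 times and Y appearing 3 times, giving (7)!/(3!·3!) = 140.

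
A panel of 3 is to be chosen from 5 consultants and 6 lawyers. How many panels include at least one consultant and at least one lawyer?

With no constraint there are C(11,3) = 165 possible selections.
Selections missing a whole group: no consultants → C(6,3) = 20; no lawyers → C(5,3) = 10.
Both groups omitted at once is impossible, so 165 − 30 = 135.

135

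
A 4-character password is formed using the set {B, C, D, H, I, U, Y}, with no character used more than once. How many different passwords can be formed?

840

Choose and order 4 of the 7 symbols: the first character has 7 options, the next 6, then 5, 4.
That product is 7 × 6 × 5 × 4 = 840.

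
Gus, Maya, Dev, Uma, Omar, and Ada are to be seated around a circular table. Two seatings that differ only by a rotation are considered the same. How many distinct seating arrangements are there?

120

Fix one person's seat to break rotational symmetry; the remaining 5 people can be arranged in (5)! = 120 ways.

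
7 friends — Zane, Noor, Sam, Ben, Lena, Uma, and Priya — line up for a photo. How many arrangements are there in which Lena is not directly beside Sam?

3600

There are 7! = 5040 arrangements in all. If Lena and Sam are adjacent, merging them into one block gives 2·(6)! = 1440 arrangements.
So 5040 − 1440 = 3600 arrangements keep them apart.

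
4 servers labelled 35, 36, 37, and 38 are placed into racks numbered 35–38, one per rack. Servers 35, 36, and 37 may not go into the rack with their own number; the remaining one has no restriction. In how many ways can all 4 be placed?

Let Aᵢ (for i ∈ {35, 36, 37}) be the placements that put server i in its forbidden rack. Any j of these fix j positions, leaving (4−j)! ways to fill the rest, and there are C(3,j) ways to pick which j.
By inclusion–exclusion, the number of valid placements is Σ_{j=0}^{3} (−1)^j C(3,j)·(4−j)!.
Computing: 24 − 18 + 6 − 1 = 11.

11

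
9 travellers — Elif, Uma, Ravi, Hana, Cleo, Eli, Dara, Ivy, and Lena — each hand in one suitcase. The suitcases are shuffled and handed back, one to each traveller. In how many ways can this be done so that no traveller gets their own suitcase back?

This is the derangement count D_9: permutations of 9 items with no fixed point.
By inclusion–exclusion this is Σ_{j=0}^{9} (−1)^j C(9,j)·(9−j)!.
Computing: 362880 − 362880 + 181440 − 60480 + 15120 − 3024 + 504 − 72 + 9 − 1 = 133496.

133496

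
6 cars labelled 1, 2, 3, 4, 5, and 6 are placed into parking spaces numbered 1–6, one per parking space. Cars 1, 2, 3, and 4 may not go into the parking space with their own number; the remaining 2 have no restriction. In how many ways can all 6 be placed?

Let Aᵢ (for 1 ≤ i ≤ 4) be the placements that put car i in its forbidden parking space. Any j of these fix j positions, leaving (6−j)! ways to fill the rest, and there are C(4,j) ways to pick which j.
By inclusion–exclusion, the number of valid placements is Σ_{j=0}^{4} (−1)^j C(4,j)·(6−j)!.
Computing: 720 − 480 + 144 − 24 + 2 = 362.

362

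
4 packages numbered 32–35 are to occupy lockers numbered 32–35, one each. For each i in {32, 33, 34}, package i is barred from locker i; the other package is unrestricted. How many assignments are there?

Let Aᵢ (for i ∈ {32, 33, 34}) be the placements that put package i in its forbidden locker. Any j of these fix j positions, leaving (4−j)! ways to fill the rest, and there are C(3,j) ways to pick which j.
By inclusion–exclusion, the number of valid placements is Σ_{j=0}^{3} (−1)^j C(3,j)·(4−j)!.
Computing: 24 − 18 + 6 − 1 = 11.

11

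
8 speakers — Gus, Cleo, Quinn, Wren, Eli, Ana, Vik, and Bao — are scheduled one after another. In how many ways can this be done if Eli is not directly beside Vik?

30240

There are 8! = 40320 arrangements in all. If Eli and Vik are adjacent, merging them into one block gives 2·(7)! = 10080 arrangements.
So 40320 − 10080 = 30240 arrangements keep them apart.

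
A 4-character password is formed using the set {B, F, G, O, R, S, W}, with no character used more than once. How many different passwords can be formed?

840

With no repetition, fill the 4 characters in order: 7 choices, then 6, down to 4.
That product is 7 × 6 × 5 × 4 = 840.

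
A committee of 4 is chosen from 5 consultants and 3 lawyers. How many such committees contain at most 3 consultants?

65

Split by how many consultants are chosen (0 through 3).
Sum: C(5,0)·C(3,4) + C(5,1)·C(3,3) + C(5,2)·C(3,2) + C(5,3)·C(3,1) = 0 + 5 + 30 + 30 = 65.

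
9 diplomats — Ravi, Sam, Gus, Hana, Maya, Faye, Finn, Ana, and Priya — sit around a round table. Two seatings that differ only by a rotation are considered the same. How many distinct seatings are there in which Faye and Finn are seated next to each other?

10080

Treat {Faye, Finn} as one unit (2 internal orders) and seat the resulting 8 units around the table: (7)! circular arrangements.
So 2 × (7)! = 2 × 5040 = 10080.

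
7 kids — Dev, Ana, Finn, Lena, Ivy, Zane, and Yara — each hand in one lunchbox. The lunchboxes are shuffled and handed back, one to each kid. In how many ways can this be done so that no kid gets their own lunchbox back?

1854

Count assignments avoiding every fixed point. For any j of the 7 kids fixed to their own lunchbox, the other 7−j can be arranged in (7−j)! ways.
By inclusion–exclusion this is Σ_{j=0}^{7} (−1)^j C(7,j)·(7−j)!.
Computing: 5040 − 5040 + 2520 − 840 + 210 − 42 + 7 − 1 = 1854.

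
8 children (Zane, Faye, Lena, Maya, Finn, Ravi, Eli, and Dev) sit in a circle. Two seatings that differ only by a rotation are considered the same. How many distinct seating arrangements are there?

5040

Seat Zane anywhere (absorbing the rotational symmetry), then permute the other 7: (7)! = 5040.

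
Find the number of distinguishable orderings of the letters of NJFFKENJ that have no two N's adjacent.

3780

Total arrangements of NJFFKENJ: 8!/(2!·2!·2!) = 5040.
If the two N's are adjacent, glue them into one block, leaving 7 items to arrange: (7)!/(2!·2!) = 1260 ways.
Subtracting, 5040 − 1260 = 3780 arrangements keep the N's apart.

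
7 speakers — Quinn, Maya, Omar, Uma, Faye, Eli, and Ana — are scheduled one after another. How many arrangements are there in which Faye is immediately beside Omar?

Place the 5 others and the Faye-Omar pair as 6 objects in a line; the pair has 2 internal arrangements.
So the count is 2·(6)! = 1440.

1440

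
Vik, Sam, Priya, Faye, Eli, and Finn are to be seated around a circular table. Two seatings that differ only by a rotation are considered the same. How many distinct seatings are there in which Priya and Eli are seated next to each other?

48

Glue Priya and Eli into a block (2 internal orders). Seating 5 units around a circle gives (4)! arrangements.
So 2 × (4)! = 2 × 24 = 48.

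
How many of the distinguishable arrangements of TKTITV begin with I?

20

With the first slot taken by I, it remains to arrange the other 5 letters (TKTTV).
Those 5 letters have T appearing 3 times, giving (5)!/(3!) = 20.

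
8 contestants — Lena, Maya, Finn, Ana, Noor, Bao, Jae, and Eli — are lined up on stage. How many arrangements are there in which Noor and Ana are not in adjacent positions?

30240

Of the 8! = 40320 arrangements, those with Noor and Ana adjacent number 2 × 7! = 10080 (treat the pair as a block with 2 internal orders).
So 40320 − 10080 = 30240 arrangements keep them apart.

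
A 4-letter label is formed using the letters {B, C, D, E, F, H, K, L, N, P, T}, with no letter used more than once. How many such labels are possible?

7920

This is a permutation of 4 out of 11: P(11,4) = 11!/7!.
That product is 11 × 10 × 9 × 8 = 7920.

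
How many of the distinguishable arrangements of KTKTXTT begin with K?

30

Fix K in the first position and arrange the remaining 6 letters.
Those 6 letters have T appearing 4 times, giving (6)!/(4!) = 30.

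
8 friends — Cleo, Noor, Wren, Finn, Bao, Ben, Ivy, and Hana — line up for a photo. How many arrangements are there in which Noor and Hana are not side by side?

There are 8! = 40320 arrangements in all. If Noor and Hana are adjacent, merging them into one block gives 2·(7)! = 10080 arrangements.
Complementary counting: 40320 − 10080 = 30240.

30240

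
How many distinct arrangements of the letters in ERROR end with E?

4

With the last slot taken by E, it remains to arrange the other 4 letters (RROR).
Those 4 letters have R appearing 3 times, giving (4)!/(3!) = 4.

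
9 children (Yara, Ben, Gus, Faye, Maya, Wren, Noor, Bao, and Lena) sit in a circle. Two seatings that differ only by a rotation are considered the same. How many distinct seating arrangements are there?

40320

Fix one person's seat to break rotational symmetry; the remaining 8 people can be arranged in (8)! = 40320 ways.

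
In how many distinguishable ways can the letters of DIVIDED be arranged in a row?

DIVIDED has 7 letters with D appearing 3 times and I appearing twice.
So there are 7! / (3!·2!) = 420 distinguishable arrangements.

420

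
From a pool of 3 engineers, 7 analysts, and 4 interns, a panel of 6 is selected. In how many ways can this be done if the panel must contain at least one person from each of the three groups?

With no constraint there are C(14,6) = 3003 possible selections.
Subtract selections that omit an entire group: no engineers → C(11,6) = 462; no analysts → C(7,6) = 7; no interns → C(10,6) = 210.
Add back selections omitting two groups (i.e. drawn from a single group): C(3,6) + C(7,6) + C(4,6) = 7.
By inclusion–exclusion: 3003 − 679 + 7 = 2331.

2331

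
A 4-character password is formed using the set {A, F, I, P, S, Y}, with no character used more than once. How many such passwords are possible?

With no repetition, fill the 4 characters in order: 6 choices, then 5, down to 3.
6 × 5 × 4 × 3 = 360.

360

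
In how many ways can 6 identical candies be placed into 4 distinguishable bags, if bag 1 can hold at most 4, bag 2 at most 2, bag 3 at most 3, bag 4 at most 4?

46

Ignoring the caps, the number of non-negative solutions to x_1+…+x_4 = 6 is C(9,3) = 84.
Subtract solutions that violate a single cap (substitute x_i' = x_i − (cap_i+1)): x_1 ≥ 5 gives C(4,3) = 4; x_2 ≥ 3 gives C(6,3) = 20; x_3 ≥ 4 gives C(5,3) = 10; x_4 ≥ 5 gives C(4,3) = 4. Together 38.
No two caps can be exceeded simultaneously, so the pair terms are all 0.
By inclusion–exclusion the count is 84 − 38 + 0 = 46.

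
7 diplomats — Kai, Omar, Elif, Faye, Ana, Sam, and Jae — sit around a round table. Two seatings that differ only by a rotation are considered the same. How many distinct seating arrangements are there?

Fix one person's seat to break rotational symmetry; the remaining 6 people can be arranged in (6)! = 720 ways.

720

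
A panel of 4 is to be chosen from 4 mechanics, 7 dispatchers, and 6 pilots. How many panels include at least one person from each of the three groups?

1176

Total 4-person selections from all 17: C(17,4) = 2380.
Selections missing a whole group: no mechanics → C(13,4) = 715; no dispatchers → C(10,4) = 210; no pilots → C(11,4) = 330.
Add back selections omitting two groups (i.e. drawn from a single group): C(4,4) + C(7,4) + C(6,4) = 51.
By inclusion–exclusion: 2380 − 1255 + 51 = 1176.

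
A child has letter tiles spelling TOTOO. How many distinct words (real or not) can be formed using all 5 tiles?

10

The 5 letters of TOTOO have repeats: O appearing 3 times and T appearing twice.
Dividing 5! = 120 by 3!·2! = 12 for the repeated letters gives 10.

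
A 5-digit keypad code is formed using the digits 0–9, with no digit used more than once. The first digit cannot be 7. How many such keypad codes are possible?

27216

The first digit has 10−1 = 9 choices (anything except 7).
The remaining 4 digits are filled from the other 9 symbols without repetition: 9 × 8 × 7 × 6 = 3024.
Total: 9 × 3024 = 27216.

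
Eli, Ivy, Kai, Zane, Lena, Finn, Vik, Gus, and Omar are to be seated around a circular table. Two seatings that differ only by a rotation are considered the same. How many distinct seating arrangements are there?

40320

Seat Eli anywhere (absorbing the rotational symmetry), then permute the other 8: (8)! = 40320.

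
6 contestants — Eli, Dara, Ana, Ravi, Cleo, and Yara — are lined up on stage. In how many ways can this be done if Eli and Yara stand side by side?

240

Glue Eli and Yara into one block (2 internal orders), leaving 5 units to arrange in a row.
So the count is 2·(5)! = 240.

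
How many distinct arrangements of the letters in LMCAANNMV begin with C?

With the first slot taken by C, it remains to arrange the other 8 letters (LMAANNMV).
Those 8 letters have A appearing twice, M appearing twice, and N appearing twice, giving (8)!/(2!·2!·2!) = 5040.

5040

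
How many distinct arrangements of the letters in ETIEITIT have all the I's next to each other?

60

Treat the 3 copies of I as a single block. The multiset to arrange is then {III, E, E, T, T, T}, 6 items in all.
That gives (6)!/(3!·2!) = 60 arrangements.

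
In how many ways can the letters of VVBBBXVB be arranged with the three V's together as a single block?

30

Treat the 3 copies of V as a single block. The multiset to arrange is then {VVV, B, B, B, B, X}, 6 items in all.
That gives (6)!/(4!) = 30 arrangements.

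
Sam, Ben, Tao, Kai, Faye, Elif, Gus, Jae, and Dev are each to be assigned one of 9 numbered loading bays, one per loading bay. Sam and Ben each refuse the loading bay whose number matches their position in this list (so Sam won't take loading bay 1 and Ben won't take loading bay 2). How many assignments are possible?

287280

Let Aᵢ (for i ∈ {1, 2}) be the placements that put person i in their forbidden loading bay. Any j of these fix j positions, leaving (9−j)! ways to fill the rest, and there are C(2,j) ways to pick which j.
By inclusion–exclusion, the number of valid placements is Σ_{j=0}^{2} (−1)^j C(2,j)·(9−j)!.
Computing: 362880 − 80640 + 5040 = 287280.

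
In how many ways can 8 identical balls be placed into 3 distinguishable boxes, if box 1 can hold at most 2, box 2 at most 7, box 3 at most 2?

8

Ignoring the caps, the number of non-negative solutions to x_1+…+x_3 = 8 is C(10,2) = 45.
Subtract solutions that violate a single cap (substitute x_i' = x_i − (cap_i+1)): x_1 ≥ 3 gives C(7,2) = 21; x_2 ≥ 8 gives C(2,2) = 1; x_3 ≥ 3 gives C(7,2) = 21. Together 43.
Add back pairs where two caps are both exceeded: 0 + 6 + 0 = 6.
By inclusion–exclusion the count is 45 − 43 + 6 = 8.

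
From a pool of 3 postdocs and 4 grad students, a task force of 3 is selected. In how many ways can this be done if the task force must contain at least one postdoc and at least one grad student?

Total 3-person selections from all 7: C(7,3) = 35.
Selections missing a whole group: no postdocs → C(4,3) = 4; no grad students → C(3,3) = 1.
Both groups omitted at once is impossible, so 35 − 5 = 30.

30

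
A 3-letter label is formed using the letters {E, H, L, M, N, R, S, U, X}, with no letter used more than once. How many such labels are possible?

504

Choose and order 3 of the 9 symbols: the first letter has 9 options, the next 8, then 7.
That product is 9 × 8 × 7 = 504.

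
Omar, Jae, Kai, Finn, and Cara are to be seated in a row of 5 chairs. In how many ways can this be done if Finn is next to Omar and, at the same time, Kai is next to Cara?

24

Treat {Finn,Omar} as one block (2 orders) and {Kai,Cara} as another (2 orders).
That leaves 3 units to arrange: 2 × 2 × 3! = 4 × 6 = 24.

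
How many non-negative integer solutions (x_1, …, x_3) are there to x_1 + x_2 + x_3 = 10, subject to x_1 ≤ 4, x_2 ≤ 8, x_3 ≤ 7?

Without the upper bounds there are C(12,2) = 66 ways to split 10 among 3 variables.
Subtract solutions that violate a single cap (substitute x_i' = x_i − (cap_i+1)): x_1 ≥ 5 gives C(7,2) = 21; x_2 ≥ 9 gives C(3,2) = 3; x_3 ≥ 8 gives C(4,2) = 6. Together 30.
No two caps can be exceeded simultaneously, so the pair terms are all 0.
By inclusion–exclusion the count is 66 − 30 + 0 = 36.

36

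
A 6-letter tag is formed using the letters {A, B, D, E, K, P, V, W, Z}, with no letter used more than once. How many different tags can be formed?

With no repetition, fill the 6 letters in order: 9 choices, then 8, down to 4.
That product is 9 × 8 × 7 × 6 × 5 × 4 = 60480.

60480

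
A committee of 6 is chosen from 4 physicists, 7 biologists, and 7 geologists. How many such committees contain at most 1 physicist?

Split by how many physicists are chosen (0 through 1).
Sum: C(4,0)·C(14,6) + C(4,1)·C(14,5) = 3003 + 8008 = 11011.

11011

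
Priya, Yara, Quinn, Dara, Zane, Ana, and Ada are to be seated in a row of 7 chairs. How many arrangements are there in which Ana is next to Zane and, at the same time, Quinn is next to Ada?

Treat {Ana,Zane} as one block (2 orders) and {Quinn,Ada} as another (2 orders).
That leaves 5 units to arrange: 2 × 2 × 5! = 4 × 120 = 480.

480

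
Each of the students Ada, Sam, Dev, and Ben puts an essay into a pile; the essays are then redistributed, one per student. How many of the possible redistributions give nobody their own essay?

9

This is the derangement count D_4: permutations of 4 items with no fixed point.
By inclusion–exclusion this is Σ_{j=0}^{4} (−1)^j C(4,j)·(4−j)!.
Computing: 24 − 24 + 12 − 4 + 1 = 9.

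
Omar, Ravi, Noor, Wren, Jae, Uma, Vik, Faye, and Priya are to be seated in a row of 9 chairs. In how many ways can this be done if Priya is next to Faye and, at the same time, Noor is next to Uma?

20160

Treat {Priya,Faye} as one block (2 orders) and {Noor,Uma} as another (2 orders).
That leaves 7 units to arrange: 2 × 2 × 7! = 4 × 5040 = 20160.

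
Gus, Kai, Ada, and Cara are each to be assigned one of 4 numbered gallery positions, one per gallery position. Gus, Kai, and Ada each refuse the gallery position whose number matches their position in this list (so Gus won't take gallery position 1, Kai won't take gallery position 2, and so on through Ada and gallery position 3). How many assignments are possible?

Let Aᵢ (for i ∈ {1, 2, 3}) be the placements that put person i in their forbidden gallery position. Any j of these fix j positions, leaving (4−j)! ways to fill the rest, and there are C(3,j) ways to pick which j.
By inclusion–exclusion, the number of valid placements is Σ_{j=0}^{3} (−1)^j C(3,j)·(4−j)!.
Computing: 24 − 18 + 6 − 1 = 11.

11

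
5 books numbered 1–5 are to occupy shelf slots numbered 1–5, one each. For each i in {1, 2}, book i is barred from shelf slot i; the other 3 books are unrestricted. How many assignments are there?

Let Aᵢ (for i ∈ {1, 2}) be the placements that put book i in its forbidden shelf slot. Any j of these fix j positions, leaving (5−j)! ways to fill the rest, and there are C(2,j) ways to pick which j.
By inclusion–exclusion, the number of valid placements is Σ_{j=0}^{2} (−1)^j C(2,j)·(5−j)!.
Computing: 120 − 48 + 6 = 78.

78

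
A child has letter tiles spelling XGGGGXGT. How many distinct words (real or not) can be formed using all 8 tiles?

168

Letter multiplicities in XGGGGXGT: G×5, T×1, X×2.
Dividing 8! = 40320 by 5!·2! = 240 for the repeated letters gives 168.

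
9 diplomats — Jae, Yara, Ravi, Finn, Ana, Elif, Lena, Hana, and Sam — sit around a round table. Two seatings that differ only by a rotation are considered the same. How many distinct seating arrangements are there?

Around a circle, 9 distinct people have 9!/9 = (8)! = 40320 rotationally distinct seatings.

40320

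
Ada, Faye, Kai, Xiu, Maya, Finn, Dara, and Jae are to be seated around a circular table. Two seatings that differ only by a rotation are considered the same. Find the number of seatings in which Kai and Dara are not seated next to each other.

3600

Without the restriction there are (7)! = 5040 seatings.
Those with Kai next to Dara: fuse the pair into one unit and seat 7 units around a circle — 2·(6)! = 1440.
Subtracting, 5040 − 1440 = 3600.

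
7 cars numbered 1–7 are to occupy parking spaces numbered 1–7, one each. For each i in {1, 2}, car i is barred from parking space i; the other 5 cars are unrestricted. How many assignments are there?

3720

Let Aᵢ (for i ∈ {1, 2}) be the placements that put car i in its forbidden parking space. Any j of these fix j positions, leaving (7−j)! ways to fill the rest, and there are C(2,j) ways to pick which j.
By inclusion–exclusion, the number of valid placements is Σ_{j=0}^{2} (−1)^j C(2,j)·(7−j)!.
Computing: 5040 − 1440 + 120 = 3720.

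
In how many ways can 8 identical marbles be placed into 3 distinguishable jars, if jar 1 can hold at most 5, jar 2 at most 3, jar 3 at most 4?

14

Without the upper bounds there are C(10,2) = 45 ways to split 8 among 3 jars.
Subtract solutions that violate a single cap (substitute x_i' = x_i − (cap_i+1)): x_1 ≥ 6 gives C(4,2) = 6; x_2 ≥ 4 gives C(6,2) = 15; x_3 ≥ 5 gives C(5,2) = 10. Together 31.
No two caps can be exceeded simultaneously, so the pair terms are all 0.
By inclusion–exclusion the count is 45 − 31 + 0 = 14.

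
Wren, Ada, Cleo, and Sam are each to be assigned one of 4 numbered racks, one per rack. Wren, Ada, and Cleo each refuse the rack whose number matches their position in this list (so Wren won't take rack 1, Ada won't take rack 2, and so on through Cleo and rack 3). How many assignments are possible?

Let Aᵢ (for i ∈ {1, 2, 3}) be the placements that put person i in their forbidden rack. Any j of these fix j positions, leaving (4−j)! ways to fill the rest, and there are C(3,j) ways to pick which j.
By inclusion–exclusion, the number of valid placements is Σ_{j=0}^{3} (−1)^j C(3,j)·(4−j)!.
Computing: 24 − 18 + 6 − 1 = 11.

11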